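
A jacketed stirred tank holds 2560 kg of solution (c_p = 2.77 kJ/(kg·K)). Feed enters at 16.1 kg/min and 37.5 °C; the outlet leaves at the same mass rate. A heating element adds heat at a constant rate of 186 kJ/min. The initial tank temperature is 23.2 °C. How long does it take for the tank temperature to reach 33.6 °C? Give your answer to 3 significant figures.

132 min

M c_p dT/dt = ṁ c_p (T_in − T) + Q̇.
τ = M/ṁ = 159.01 min; T_ss = T_in + Q̇/(ṁ c_p) = 41.671 °C.
T(t) = T_ss + (T₀ − T_ss) e^(−t/τ). Set T = 33.6:
e^(−t/τ) = (33.6 − 41.671)/(23.2 − 41.671) = 0.43695
t = −159.01 · ln(0.43695) = 131.65 min.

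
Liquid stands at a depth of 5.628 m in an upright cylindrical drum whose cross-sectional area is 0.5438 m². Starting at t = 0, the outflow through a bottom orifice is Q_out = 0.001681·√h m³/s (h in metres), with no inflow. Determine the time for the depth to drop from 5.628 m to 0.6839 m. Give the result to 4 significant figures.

999.8 s

A dh/dt = −Q_out = −0.001681 √h.
Separate and integrate: 2(√h − √h₀) = −(0.001681/A) t.
t = 2A(√h₀ − √h)/0.001681 = 2·0.5438·(√5.628 − √0.6839)/0.001681
  = 1.08760 × (2.37234 − 0.826982) / 0.001681 = 999.840 s.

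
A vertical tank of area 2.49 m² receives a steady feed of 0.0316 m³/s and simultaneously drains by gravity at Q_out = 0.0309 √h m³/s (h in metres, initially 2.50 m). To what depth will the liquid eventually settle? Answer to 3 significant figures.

1.05 m

Level balance: A dh/dt = 0.0316 − 0.0309 √h. Setting dh/dt = 0:
Q_in = 0.0309 √h_ss ⇒ √h_ss = 0.0316/0.0309 = 1.0227.
h_ss = 1.0227² = 1.0458 m. (Since h₀ = 2.50 m > h_ss, the level will fall toward this value.)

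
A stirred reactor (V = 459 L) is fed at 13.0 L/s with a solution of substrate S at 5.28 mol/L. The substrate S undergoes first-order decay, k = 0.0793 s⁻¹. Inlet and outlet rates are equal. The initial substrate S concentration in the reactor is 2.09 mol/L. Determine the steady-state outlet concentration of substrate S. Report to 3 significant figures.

1.39 mol/L

V dC/dt = Q(C_in − C) − k V C.
At steady state: 0 = Q C_in − (Q + kV) C_ss, so C_ss = Q C_in/(Q + kV).
C_ss = 13.0·5.28/(13.0 + 0.0793·459) = 68.640/49.399 = 1.3895 mol/L.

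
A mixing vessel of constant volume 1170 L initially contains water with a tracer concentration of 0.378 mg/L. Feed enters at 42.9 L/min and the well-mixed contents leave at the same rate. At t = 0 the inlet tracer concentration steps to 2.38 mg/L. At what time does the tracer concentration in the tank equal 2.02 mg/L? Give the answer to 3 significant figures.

46.8 min

Species balance: V dC/dt = Q(C_in − C) ⇒ τ = V/Q = 27.273 min.
C(t) = C_in + (C₀ − C_in) e^(−t/τ). Set C = 2.02 and solve for t:
e^(−t/τ) = (C − C_in)/(C₀ − C_in) = (2.02 − 2.38)/(0.378 − 2.38) = 0.17982
t = −τ ln(…) = 27.273 × 1.7158 = 46.794 min.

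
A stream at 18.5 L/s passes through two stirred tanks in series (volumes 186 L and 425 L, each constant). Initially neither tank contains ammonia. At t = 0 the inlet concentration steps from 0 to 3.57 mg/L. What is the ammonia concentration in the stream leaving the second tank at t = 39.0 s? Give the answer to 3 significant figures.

Time constants: τᵢ = Vᵢ/Q for each well-mixed tank.
τ₁ = 186/18.5 = 10.054 s; τ₂ = 425/18.5 = 22.973 s.
Solving the cascade with C₁(0)=C₂(0)=0 gives C₂(t) = C_in[1 − (τ₁ e^(−t/τ₁) − τ₂ e^(−t/τ₂))/(τ₁ − τ₂)].
At t = 39.0: e^(−t/τ₁) = 0.020671, e^(−t/τ₂) = 0.18311.
C₂ = 3.57·[1 − (10.054·0.020671 − 22.973·0.18311)/(-12.919)] = 3.57·0.69047 = 2.4650 mg/L.

2.46 mg/L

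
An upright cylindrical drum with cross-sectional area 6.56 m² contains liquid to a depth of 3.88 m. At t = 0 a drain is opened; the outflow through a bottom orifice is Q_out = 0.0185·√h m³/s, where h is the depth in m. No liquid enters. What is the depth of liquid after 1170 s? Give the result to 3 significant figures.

With no inflow, A dh/dt = −0.0185 √h.
Separate and integrate: 2(√h − √h₀) = −(0.0185/A) t.
√h = √3.88 − 0.0185·1170/(2·6.56) = 1.9698 − 1.6498 = 0.32000.
h = 0.32000² = 0.10240 m.

0.102 m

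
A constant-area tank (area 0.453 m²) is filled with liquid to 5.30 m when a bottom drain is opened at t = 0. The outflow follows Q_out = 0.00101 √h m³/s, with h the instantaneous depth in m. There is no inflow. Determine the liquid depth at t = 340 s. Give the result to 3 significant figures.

With no inflow, A dh/dt = −0.00101 √h.
This is separable: 2 d(√h)/dt = −0.00101/A, so √h = √h₀ − (0.00101/(2A)) t.
√h = √5.30 − 0.00101·340/(2·0.453) = 2.3022 − 0.37903 = 1.9231.
h = 1.9231² = 3.6985 m.

3.70 m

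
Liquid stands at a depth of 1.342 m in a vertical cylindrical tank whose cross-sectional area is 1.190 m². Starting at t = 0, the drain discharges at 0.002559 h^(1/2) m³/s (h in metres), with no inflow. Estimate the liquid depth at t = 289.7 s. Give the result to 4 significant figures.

0.7173 m

A dh/dt = −Q_out = −0.002559 √h.
Separate and integrate: 2(√h − √h₀) = −(0.002559/A) t.
√h = √1.342 − 0.002559·289.7/(2·1.190) = 1.15845 − 0.311488 = 0.846959.
h = 0.846959² = 0.717339 m.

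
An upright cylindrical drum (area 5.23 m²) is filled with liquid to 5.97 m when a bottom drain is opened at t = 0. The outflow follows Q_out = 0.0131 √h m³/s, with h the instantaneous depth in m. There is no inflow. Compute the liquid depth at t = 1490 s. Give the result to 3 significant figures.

A dh/dt = −Q_out = −0.0131 √h.
Separate and integrate: 2(√h − √h₀) = −(0.0131/A) t.
√h = √5.97 − 0.0131·1490/(2·5.23) = 2.4434 − 1.8661 = 0.57730.
h = 0.57730² = 0.33327 m.

0.333 m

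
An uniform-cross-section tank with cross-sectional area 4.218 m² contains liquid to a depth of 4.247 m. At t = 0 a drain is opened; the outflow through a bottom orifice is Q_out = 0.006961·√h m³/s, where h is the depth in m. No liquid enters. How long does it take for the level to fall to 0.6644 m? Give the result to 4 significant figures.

1510 s

Unsteady balance on liquid volume: A dh/dt = −0.006961 √h.
Separate and integrate: 2(√h − √h₀) = −(0.006961/A) t.
t = 2A(√h₀ − √h)/0.006961 = 2·4.218·(√4.247 − √0.6644)/0.006961
  = 8.43600 × (2.06083 − 0.815107) / 0.006961 = 1509.68 s.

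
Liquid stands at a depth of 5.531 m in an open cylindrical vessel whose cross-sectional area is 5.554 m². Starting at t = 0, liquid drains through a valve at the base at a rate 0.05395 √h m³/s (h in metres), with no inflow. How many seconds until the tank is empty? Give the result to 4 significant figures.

With no inflow, A dh/dt = −0.05395 √h.
This is separable: 2 d(√h)/dt = −0.05395/A, so √h = √h₀ − (0.05395/(2A)) t.
Tank is empty when √h = 0: t_empty = 2A√h₀/0.05395.
t_empty = 2·5.554·√5.531/0.05395 = 11.1080·2.35181/0.05395 = 484.224 s.

484.2 s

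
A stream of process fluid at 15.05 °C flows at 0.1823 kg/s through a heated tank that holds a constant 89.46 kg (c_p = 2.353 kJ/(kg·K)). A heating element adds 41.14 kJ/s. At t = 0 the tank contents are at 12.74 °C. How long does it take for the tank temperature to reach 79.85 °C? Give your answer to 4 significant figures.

564.2 s

First-law balance (no shaft work): M c_p dT/dt = ṁ c_p (T_in − T) + 41.14.
τ = M/ṁ = 490.730 s; T_ss = T_in + Q̇/(ṁ c_p) = 110.958 °C.
T(t) = T_ss + (T₀ − T_ss) e^(−t/τ). Set T = 79.85:
e^(−t/τ) = (79.85 − 110.958)/(12.74 − 110.958) = 0.316725
t = −490.730 · ln(0.316725) = 564.202 s.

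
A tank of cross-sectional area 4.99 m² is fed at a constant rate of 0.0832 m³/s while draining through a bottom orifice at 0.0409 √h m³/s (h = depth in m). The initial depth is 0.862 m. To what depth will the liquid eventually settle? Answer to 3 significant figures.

4.14 m

Level balance: A dh/dt = 0.0832 − 0.0409 √h. Setting dh/dt = 0:
Q_in = 0.0409 √h_ss ⇒ √h_ss = 0.0832/0.0409 = 2.0342.
h_ss = 2.0342² = 4.1381 m. (Since h₀ = 0.862 m < h_ss, the level will rise toward this value.)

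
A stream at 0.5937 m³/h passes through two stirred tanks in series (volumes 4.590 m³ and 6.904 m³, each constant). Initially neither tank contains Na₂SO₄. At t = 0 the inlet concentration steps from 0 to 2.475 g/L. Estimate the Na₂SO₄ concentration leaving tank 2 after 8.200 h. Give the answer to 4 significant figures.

Each tank obeys Vᵢ dCᵢ/dt = Q(Cᵢ₋₁ − Cᵢ), so τᵢ = Vᵢ/Q.
τ₁ = 4.590/0.5937 = 7.73118 h; τ₂ = 6.904/0.5937 = 11.6288 h.
Tank 1: C₁ = C_in(1 − e^(−t/τ₁)). Tank 2 (τ₁ ≠ τ₂): C₂ = C_in[1 − (τ₁ e^(−t/τ₁) − τ₂ e^(−t/τ₂))/(τ₁ − τ₂)].
At t = 8.200: e^(−t/τ₁) = 0.346234, e^(−t/τ₂) = 0.494036.
C₂ = 2.475·[1 − (7.73118·0.346234 − 11.6288·0.494036)/(-3.89759)] = 2.475·0.212788 = 0.526651 g/L.

0.5267 g/L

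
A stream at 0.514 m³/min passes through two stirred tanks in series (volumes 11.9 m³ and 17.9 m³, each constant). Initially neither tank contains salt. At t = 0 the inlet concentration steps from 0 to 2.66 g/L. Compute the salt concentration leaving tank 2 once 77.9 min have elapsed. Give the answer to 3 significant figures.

Species balance on tank i: dCᵢ/dt = (Cᵢ₋₁ − Cᵢ)/τᵢ with τᵢ = Vᵢ/Q.
τ₁ = 11.9/0.514 = 23.152 min; τ₂ = 17.9/0.514 = 34.825 min.
Solving the cascade with C₁(0)=C₂(0)=0 gives C₂(t) = C_in[1 − (τ₁ e^(−t/τ₁) − τ₂ e^(−t/τ₂))/(τ₁ − τ₂)].
At t = 77.9: e^(−t/τ₁) = 0.034570, e^(−t/τ₂) = 0.10679.
C₂ = 2.66·[1 − (23.152·0.034570 − 34.825·0.10679)/(-11.673)] = 2.66·0.74998 = 1.9949 g/L.

1.99 g/L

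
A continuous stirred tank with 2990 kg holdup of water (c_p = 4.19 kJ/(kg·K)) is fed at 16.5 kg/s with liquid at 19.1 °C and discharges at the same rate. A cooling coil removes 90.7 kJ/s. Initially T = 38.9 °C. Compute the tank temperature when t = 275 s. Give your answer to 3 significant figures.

22.4 °C

First-law balance (no shaft work): M c_p dT/dt = ṁ c_p (T_in − T) − 90.7.
τ = M/ṁ = 181.21 s; T_ss = T_in − Q̇/(ṁ c_p) = 19.1 − 90.7/(16.5·4.19) = 17.788 °C.
T approaches T_ss exponentially: T(t) = T_ss + (T₀ − T_ss) e^(−t/τ).
T(275) = 17.788 + (21.112)·e^(−275/181.21) = 17.788 + (21.112)·0.21925 = 22.417 °C.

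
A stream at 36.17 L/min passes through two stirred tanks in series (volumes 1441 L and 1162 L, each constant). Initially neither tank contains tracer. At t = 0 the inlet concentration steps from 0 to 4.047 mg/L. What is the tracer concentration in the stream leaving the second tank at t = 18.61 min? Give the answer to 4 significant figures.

Each tank obeys Vᵢ dCᵢ/dt = Q(Cᵢ₋₁ − Cᵢ), so τᵢ = Vᵢ/Q.
τ₁ = 1441/36.17 = 39.8396 min; τ₂ = 1162/36.17 = 32.1261 min.
Tank 1: C₁ = C_in(1 − e^(−t/τ₁)). Tank 2 (τ₁ ≠ τ₂): C₂ = C_in[1 − (τ₁ e^(−t/τ₁) − τ₂ e^(−t/τ₂))/(τ₁ − τ₂)].
At t = 18.61: e^(−t/τ₁) = 0.626803, e^(−t/τ₂) = 0.560301.
C₂ = 4.047·[1 − (39.8396·0.626803 − 32.1261·0.560301)/(7.71357)] = 4.047·0.0962253 = 0.389424 mg/L.

0.3894 mg/L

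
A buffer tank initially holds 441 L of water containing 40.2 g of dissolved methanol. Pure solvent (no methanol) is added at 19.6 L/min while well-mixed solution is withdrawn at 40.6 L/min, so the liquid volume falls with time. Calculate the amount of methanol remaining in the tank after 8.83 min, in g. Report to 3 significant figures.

Let m(t) be the amount of methanol. Volume: V(t) = V₀ + (Q_in − Q_out) t = 441 − 21.000 t; V(8.83) = 255.57 L.
No methanol enters, so dm/dt = −Q_out · (m/V).
Separate: dm/m = −Q_out dt/V(t) ⇒ ln(m/m₀) = −(Q_out/(Q_in−Q_out)) ln(V/V₀).
m = m₀ (V₀/V)^(Q_out/(Q_in−Q_out)) = 40.2 × (441/255.57)^(-1.9333) = 14.001 g.

14.0 g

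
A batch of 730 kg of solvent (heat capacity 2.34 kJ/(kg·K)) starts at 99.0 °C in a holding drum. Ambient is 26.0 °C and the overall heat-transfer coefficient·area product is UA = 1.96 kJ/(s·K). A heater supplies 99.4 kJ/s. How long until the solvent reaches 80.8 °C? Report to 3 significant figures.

M c_p dT/dt = −UA(T − T_amb) + Q̇.
τ = M c_p/UA = 871.53 s; T_ss = T_amb + Q̇/UA = 26.0 + 99.4/1.96 = 76.714 °C.
T(t) = T_ss + (T₀ − T_ss)e^(−t/τ); set T = 80.8:
t = −τ ln[(T − T_ss)/(T₀ − T_ss)] = −871.53 · ln(0.18333) = 1478.5 s.

1480 s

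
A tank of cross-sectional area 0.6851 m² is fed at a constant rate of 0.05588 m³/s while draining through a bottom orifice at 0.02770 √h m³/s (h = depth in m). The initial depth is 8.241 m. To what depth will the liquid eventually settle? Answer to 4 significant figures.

Volume balance on the tank: A dh/dt = Q_in − 0.02770 √h. At steady state dh/dt = 0:
Q_in = 0.02770 √h_ss ⇒ √h_ss = 0.05588/0.02770 = 2.01733.
h_ss = 2.01733² = 4.06961 m. (Since h₀ = 8.241 m > h_ss, the level will fall toward this value.)

4.070 m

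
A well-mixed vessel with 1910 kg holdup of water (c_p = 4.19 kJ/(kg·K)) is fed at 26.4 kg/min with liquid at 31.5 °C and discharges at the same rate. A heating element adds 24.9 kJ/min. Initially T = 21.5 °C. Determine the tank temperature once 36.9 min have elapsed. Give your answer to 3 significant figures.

25.6 °C

Heat balance on the well-mixed liquid: M c_p dT/dt = ṁ c_p (T_in − T) + 24.9.
Rearrange: dT/dt = (T_ss − T)/τ with τ = M/ṁ = 72.348 min and T_ss = T_in + Q̇/(ṁ c_p) = 31.725 °C.
Solution: T(t) = T_ss + (T₀ − T_ss) e^(−t/τ).
T(36.9) = 31.725 + (-10.225)·e^(−36.9/72.348) = 31.725 + (-10.225)·0.60048 = 25.585 °C.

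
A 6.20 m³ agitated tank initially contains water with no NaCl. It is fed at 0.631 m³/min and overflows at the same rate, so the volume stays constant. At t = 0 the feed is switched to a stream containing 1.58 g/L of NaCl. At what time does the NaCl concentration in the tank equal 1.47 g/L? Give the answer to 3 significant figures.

Accumulation = in − out for the solute gives V dC/dt = Q(C_in − C), so τ = V/Q = 9.8257 min.
C(t) = C_in + (C₀ − C_in) e^(−t/τ). Set C = 1.47 and solve for t:
e^(−t/τ) = (C − C_in)/(C₀ − C_in) = (1.47 − 1.58)/(0 − 1.58) = 0.069620
t = −τ ln(…) = 9.8257 × 2.6647 = 26.182 min.

26.2 min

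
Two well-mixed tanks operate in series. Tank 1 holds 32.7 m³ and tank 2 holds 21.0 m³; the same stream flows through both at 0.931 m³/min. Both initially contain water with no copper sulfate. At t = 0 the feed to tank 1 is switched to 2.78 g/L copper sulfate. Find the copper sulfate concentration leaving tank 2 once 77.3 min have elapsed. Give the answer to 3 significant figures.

Each tank obeys Vᵢ dCᵢ/dt = Q(Cᵢ₋₁ − Cᵢ), so τᵢ = Vᵢ/Q.
τ₁ = 32.7/0.931 = 35.124 min; τ₂ = 21.0/0.931 = 22.556 min.
Solving the cascade with C₁(0)=C₂(0)=0 gives C₂(t) = C_in[1 − (τ₁ e^(−t/τ₁) − τ₂ e^(−t/τ₂))/(τ₁ − τ₂)].
At t = 77.3: e^(−t/τ₁) = 0.11071, e^(−t/τ₂) = 0.032485.
C₂ = 2.78·[1 − (35.124·0.11071 − 22.556·0.032485)/(12.567)] = 2.78·0.74888 = 2.0819 g/L.

2.08 g/L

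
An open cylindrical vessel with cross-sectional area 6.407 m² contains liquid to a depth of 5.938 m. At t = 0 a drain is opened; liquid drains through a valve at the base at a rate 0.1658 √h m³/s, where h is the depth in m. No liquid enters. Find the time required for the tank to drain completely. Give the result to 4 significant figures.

With no inflow, A dh/dt = −0.1658 √h.
This is separable: 2 d(√h)/dt = −0.1658/A, so √h = √h₀ − (0.1658/(2A)) t.
Tank is empty when √h = 0: t_empty = 2A√h₀/0.1658.
t_empty = 2·6.407·√5.938/0.1658 = 12.8140·2.43680/0.1658 = 188.330 s.

188.3 s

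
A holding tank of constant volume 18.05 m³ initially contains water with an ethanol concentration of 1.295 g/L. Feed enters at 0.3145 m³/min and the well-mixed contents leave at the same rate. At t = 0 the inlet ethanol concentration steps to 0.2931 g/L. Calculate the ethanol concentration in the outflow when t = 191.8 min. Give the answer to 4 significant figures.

0.3285 g/L

Species balance on the tank: V dC/dt = Q(C_in − C).
Rewrite as dC/dt + C/τ = C_in/τ, τ = V/Q = 57.3927 min.
Solution: C(t) = C_in + (C₀ − C_in) e^(−t/τ).
C(191.8) = 0.2931 + (1.295 − 0.2931)·e^(−191.8/57.3927) = 0.2931 + (1.00190)·0.0353701 = 0.328537 g/L.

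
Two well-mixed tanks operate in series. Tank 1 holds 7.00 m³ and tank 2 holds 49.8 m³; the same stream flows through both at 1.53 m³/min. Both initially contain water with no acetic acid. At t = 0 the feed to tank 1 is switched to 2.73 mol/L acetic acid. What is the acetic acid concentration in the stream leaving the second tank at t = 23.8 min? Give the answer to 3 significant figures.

Each tank obeys Vᵢ dCᵢ/dt = Q(Cᵢ₋₁ − Cᵢ), so τᵢ = Vᵢ/Q.
τ₁ = 7.00/1.53 = 4.5752 min; τ₂ = 49.8/1.53 = 32.549 min.
Tank 1: C₁ = C_in(1 − e^(−t/τ₁)). Tank 2 (τ₁ ≠ τ₂): C₂ = C_in[1 − (τ₁ e^(−t/τ₁) − τ₂ e^(−t/τ₂))/(τ₁ − τ₂)].
At t = 23.8: e^(−t/τ₁) = 0.0055055, e^(−t/τ₂) = 0.48133.
C₂ = 2.73·[1 − (4.5752·0.0055055 − 32.549·0.48133)/(-27.974)] = 2.73·0.44085 = 1.2035 mol/L.

1.20 mol/L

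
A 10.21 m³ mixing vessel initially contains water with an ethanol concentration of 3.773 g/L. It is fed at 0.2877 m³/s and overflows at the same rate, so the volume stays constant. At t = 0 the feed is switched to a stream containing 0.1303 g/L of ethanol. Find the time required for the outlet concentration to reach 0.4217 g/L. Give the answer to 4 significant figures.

Species balance: V dC/dt = Q(C_in − C) ⇒ τ = V/Q = 35.4884 s.
C(t) = C_in + (C₀ − C_in) e^(−t/τ). Set C = 0.4217 and solve for t:
e^(−t/τ) = (C − C_in)/(C₀ − C_in) = (0.4217 − 0.1303)/(3.773 − 0.1303) = 0.0799956
t = −τ ln(…) = 35.4884 × 2.52578 = 89.6359 s.

89.64 s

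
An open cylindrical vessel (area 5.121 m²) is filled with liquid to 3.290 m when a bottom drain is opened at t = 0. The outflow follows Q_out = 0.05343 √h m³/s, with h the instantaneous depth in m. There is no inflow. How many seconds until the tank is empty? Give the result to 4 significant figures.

Unsteady balance on liquid volume: A dh/dt = −0.05343 √h.
This is separable: 2 d(√h)/dt = −0.05343/A, so √h = √h₀ − (0.05343/(2A)) t.
Tank is empty when √h = 0: t_empty = 2A√h₀/0.05343.
t_empty = 2·5.121·√3.290/0.05343 = 10.2420·1.81384/0.05343 = 347.694 s.

347.7 s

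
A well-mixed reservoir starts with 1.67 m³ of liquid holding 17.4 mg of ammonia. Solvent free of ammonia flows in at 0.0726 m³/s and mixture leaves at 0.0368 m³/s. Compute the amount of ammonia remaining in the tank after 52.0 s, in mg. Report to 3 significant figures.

Total volume: dV/dt = Q_in − Q_out = 0.035800 m³/s, so V(t) = 1.67 + 0.035800 t and V(52.0) = 3.5316 m³.
Solute balance: dm/dt = 0 − Q_out C = −Q_out m/V(t).
dm/m = −Q_out dt/(V₀ + 0.035800 t); integrating gives ln(m/m₀) = −(Q_out/(Q_in−Q_out)) ln(V/V₀).
m = m₀ (V₀/V)^(Q_out/(Q_in−Q_out)) = 17.4 × (1.67/3.5316)^(1.0279) = 8.0577 mg.

8.06 mg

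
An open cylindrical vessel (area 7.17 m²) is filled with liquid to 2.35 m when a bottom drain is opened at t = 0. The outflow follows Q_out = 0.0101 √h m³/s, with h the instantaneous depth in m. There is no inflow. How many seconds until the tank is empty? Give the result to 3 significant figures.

2180 s

A dh/dt = −Q_out = −0.0101 √h.
∫ h^(−1/2) dh = −(0.0101/A) ∫ dt, giving 2√h = 2√h₀ − (0.0101/A) t.
Tank is empty when √h = 0: t_empty = 2A√h₀/0.0101.
t_empty = 2·7.17·√2.35/0.0101 = 14.340·1.5330/0.0101 = 2176.5 s.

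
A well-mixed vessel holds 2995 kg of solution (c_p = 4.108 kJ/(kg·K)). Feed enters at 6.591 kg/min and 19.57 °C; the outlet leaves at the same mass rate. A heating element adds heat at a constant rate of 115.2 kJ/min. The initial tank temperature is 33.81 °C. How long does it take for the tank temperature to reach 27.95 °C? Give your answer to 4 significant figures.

401.7 min

Energy balance: M c_p dT/dt = ṁ c_p (T_in − T) + 115.2.
τ = M/ṁ = 454.408 min; T_ss = T_in + Q̇/(ṁ c_p) = 23.8247 °C.
T(t) = T_ss + (T₀ − T_ss) e^(−t/τ). Set T = 27.95:
e^(−t/τ) = (27.95 − 23.8247)/(33.81 − 23.8247) = 0.413136
t = −454.408 · ln(0.413136) = 401.686 min.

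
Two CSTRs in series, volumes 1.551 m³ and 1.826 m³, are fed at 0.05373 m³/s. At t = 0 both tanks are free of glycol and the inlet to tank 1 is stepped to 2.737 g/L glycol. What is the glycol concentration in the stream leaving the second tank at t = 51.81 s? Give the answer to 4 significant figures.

Each tank obeys Vᵢ dCᵢ/dt = Q(Cᵢ₋₁ − Cᵢ), so τᵢ = Vᵢ/Q.
τ₁ = 1.551/0.05373 = 28.8666 s; τ₂ = 1.826/0.05373 = 33.9847 s.
Solving the cascade with C₁(0)=C₂(0)=0 gives C₂(t) = C_in[1 − (τ₁ e^(−t/τ₁) − τ₂ e^(−t/τ₂))/(τ₁ − τ₂)].
At t = 51.81: e^(−t/τ₁) = 0.166159, e^(−t/τ₂) = 0.217728.
C₂ = 2.737·[1 − (28.8666·0.166159 − 33.9847·0.217728)/(-5.11818)] = 2.737·0.491421 = 1.34502 g/L.

1.345 g/L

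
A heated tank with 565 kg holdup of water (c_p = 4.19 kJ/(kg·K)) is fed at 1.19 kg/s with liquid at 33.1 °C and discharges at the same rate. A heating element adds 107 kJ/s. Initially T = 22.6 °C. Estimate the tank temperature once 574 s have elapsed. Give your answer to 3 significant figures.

M c_p dT/dt = ṁ c_p (T_in − T) + Q̇.
τ = M/ṁ = 474.79 s; T_ss = T_in + Q̇/(ṁ c_p) = 33.1 + 107/(1.19·4.19) = 54.560 °C.
Integrating: T(t) = T_ss + (T₀ − T_ss) e^(−t/τ).
T(574) = 54.560 + (-31.960)·e^(−574/474.79) = 54.560 + (-31.960)·0.29851 = 45.019 °C.

45.0 °C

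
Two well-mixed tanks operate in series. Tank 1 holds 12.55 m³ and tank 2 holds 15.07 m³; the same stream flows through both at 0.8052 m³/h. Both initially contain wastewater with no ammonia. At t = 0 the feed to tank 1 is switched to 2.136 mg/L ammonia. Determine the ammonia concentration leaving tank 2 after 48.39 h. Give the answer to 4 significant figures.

1.650 mg/L

Time constants: τᵢ = Vᵢ/Q for each well-mixed tank.
τ₁ = 12.55/0.8052 = 15.5862 h; τ₂ = 15.07/0.8052 = 18.7158 h.
Solving the cascade with C₁(0)=C₂(0)=0 gives C₂(t) = C_in[1 − (τ₁ e^(−t/τ₁) − τ₂ e^(−t/τ₂))/(τ₁ − τ₂)].
At t = 48.39: e^(−t/τ₁) = 0.0448392, e^(−t/τ₂) = 0.0753577.
C₂ = 2.136·[1 − (15.5862·0.0448392 − 18.7158·0.0753577)/(-3.12966)] = 2.136·0.772656 = 1.65039 mg/L.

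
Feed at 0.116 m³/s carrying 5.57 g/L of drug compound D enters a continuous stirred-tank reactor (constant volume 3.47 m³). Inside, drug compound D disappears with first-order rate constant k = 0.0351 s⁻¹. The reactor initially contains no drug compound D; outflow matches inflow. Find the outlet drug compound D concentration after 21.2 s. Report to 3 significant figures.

Species balance: V dC/dt = Q C_in − Q C − k V C.
dC/dt = (Q/V) C_in − (Q/V + k) C; effective rate a = Q/V + k = 0.033429 + 0.0351 = 0.068529 s⁻¹.
C_ss = Q C_in/(Q + kV) = 2.7171 g/L; C(t) = C_ss + (C₀ − C_ss) e^(−a t).
C(21.2) = 2.7171 + (-2.7171)·e^(−0.068529·21.2) = 2.7171 + (-2.7171)·0.23391 = 2.0816 g/L.

2.08 g/L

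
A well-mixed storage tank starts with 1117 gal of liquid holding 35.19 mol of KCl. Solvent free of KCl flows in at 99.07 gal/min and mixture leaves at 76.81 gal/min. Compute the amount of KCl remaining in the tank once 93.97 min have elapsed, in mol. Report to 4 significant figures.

0.9227 mol

Let m(t) be the amount of KCl. Volume: V(t) = V₀ + (Q_in − Q_out) t = 1117 + 22.2600 t; V(93.97) = 3208.77 gal.
No KCl enters, so dm/dt = −Q_out · (m/V).
dm/m = −Q_out dt/(V₀ + 22.2600 t); integrating gives ln(m/m₀) = −(Q_out/(Q_in−Q_out)) ln(V/V₀).
m = m₀ (V₀/V)^(Q_out/(Q_in−Q_out)) = 35.19 × (1117/3208.77)^(3.45058) = 0.922711 mol.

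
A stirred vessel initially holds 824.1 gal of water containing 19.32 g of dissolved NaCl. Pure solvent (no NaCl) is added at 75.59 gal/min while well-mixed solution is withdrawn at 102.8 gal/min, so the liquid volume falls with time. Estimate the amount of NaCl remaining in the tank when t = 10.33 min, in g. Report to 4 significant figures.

Let m(t) be the amount of NaCl. Volume: V(t) = V₀ + (Q_in − Q_out) t = 824.1 − 27.2100 t; V(10.33) = 543.021 gal.
Species balance (pure solvent in): dm/dt = −Q_out · m/V(t).
dm/m = −Q_out dt/(V₀ − 27.2100 t); integrating gives ln(m/m₀) = −(Q_out/(Q_in−Q_out)) ln(V/V₀).
m = m₀ (V₀/V)^(Q_out/(Q_in−Q_out)) = 19.32 × (824.1/543.021)^(-3.77802) = 3.99546 g.

3.995 g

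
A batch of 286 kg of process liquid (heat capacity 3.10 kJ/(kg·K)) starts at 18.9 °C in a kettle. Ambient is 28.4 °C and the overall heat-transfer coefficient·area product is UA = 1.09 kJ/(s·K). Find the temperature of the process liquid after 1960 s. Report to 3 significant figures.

M c_p dT/dt = −UA(T − T_amb).
dT/dt = (T_ss − T)/τ with T_ss = T_amb = 28.400 °C, τ = M c_p/UA = 286·3.10/1.09 = 813.39 s.
Integrating: T(t) = T_ss + (T₀ − T_ss) e^(−t/τ).
T(1960) = 28.400 + (-9.5000)·0.089846 = 27.546 °C.

27.5 °C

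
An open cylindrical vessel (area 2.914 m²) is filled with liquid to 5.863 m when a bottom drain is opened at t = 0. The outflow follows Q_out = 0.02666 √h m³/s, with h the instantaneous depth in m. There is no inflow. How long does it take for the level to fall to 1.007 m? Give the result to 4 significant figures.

Accumulation of liquid (constant cross-section A): A dh/dt = −0.02666 √h.
This is separable: 2 d(√h)/dt = −0.02666/A, so √h = √h₀ − (0.02666/(2A)) t.
t = 2A(√h₀ − √h)/0.02666 = 2·2.914·(√5.863 − √1.007)/0.02666
  = 5.82800 × (2.42136 − 1.00349) / 0.02666 = 309.953 s.

310.0 s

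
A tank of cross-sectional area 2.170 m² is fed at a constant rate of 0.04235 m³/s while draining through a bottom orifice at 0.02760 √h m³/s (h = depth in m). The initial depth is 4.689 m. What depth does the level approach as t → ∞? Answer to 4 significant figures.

2.354 m

Volume balance on the tank: A dh/dt = Q_in − 0.02760 √h. At steady state dh/dt = 0:
Q_in = 0.02760 √h_ss ⇒ √h_ss = 0.04235/0.02760 = 1.53442.
h_ss = 1.53442² = 2.35445 m. (Since h₀ = 4.689 m > h_ss, the level will fall toward this value.)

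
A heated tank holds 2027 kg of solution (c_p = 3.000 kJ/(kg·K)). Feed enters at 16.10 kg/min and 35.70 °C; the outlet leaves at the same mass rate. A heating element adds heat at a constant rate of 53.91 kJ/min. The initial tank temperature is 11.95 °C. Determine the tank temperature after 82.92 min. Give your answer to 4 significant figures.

M c_p dT/dt = ṁ c_p (T_in − T) + Q̇.
τ = M/ṁ = 125.901 min; T_ss = T_in + Q̇/(ṁ c_p) = 35.70 + 53.91/(16.10·3.000) = 36.8161 °C.
Solution: T(t) = T_ss + (T₀ − T_ss) e^(−t/τ).
T(82.92) = 36.8161 + (-24.8661)·e^(−82.92/125.901) = 36.8161 + (-24.8661)·0.517568 = 23.9462 °C.

23.95 °C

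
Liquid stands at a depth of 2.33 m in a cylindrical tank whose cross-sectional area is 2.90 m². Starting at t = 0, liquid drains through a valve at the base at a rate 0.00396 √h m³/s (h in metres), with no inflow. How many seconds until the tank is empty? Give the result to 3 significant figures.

2240 s

With no inflow, A dh/dt = −0.00396 √h.
This is separable: 2 d(√h)/dt = −0.00396/A, so √h = √h₀ − (0.00396/(2A)) t.
Tank is empty when √h = 0: t_empty = 2A√h₀/0.00396.
t_empty = 2·2.90·√2.33/0.00396 = 5.8000·1.5264/0.00396 = 2235.7 s.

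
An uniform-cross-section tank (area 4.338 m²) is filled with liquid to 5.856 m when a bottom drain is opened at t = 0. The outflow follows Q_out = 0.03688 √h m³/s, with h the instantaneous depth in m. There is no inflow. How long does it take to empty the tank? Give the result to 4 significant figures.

569.3 s

With no inflow, A dh/dt = −0.03688 √h.
This is separable: 2 d(√h)/dt = −0.03688/A, so √h = √h₀ − (0.03688/(2A)) t.
Tank is empty when √h = 0: t_empty = 2A√h₀/0.03688.
t_empty = 2·4.338·√5.856/0.03688 = 8.67600·2.41992/0.03688 = 569.284 s.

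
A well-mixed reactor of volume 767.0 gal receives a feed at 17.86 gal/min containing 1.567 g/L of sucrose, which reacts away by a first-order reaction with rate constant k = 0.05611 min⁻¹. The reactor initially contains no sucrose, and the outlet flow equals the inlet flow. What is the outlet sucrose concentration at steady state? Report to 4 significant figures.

V dC/dt = Q(C_in − C) − k V C.
Steady state (dC/dt = 0): C_ss = Q C_in/(Q + kV) = C_in/(1 + kV/Q).
C_ss = 17.86·1.567/(17.86 + 0.05611·767.0) = 27.9866/60.8964 = 0.459578 g/L.

0.4596 g/L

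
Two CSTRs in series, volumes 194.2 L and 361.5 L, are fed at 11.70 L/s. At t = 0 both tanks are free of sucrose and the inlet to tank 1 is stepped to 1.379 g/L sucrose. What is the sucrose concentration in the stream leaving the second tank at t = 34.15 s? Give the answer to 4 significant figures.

Time constants: τᵢ = Vᵢ/Q for each well-mixed tank.
τ₁ = 194.2/11.70 = 16.5983 s; τ₂ = 361.5/11.70 = 30.8974 s.
Solving the cascade with C₁(0)=C₂(0)=0 gives C₂(t) = C_in[1 − (τ₁ e^(−t/τ₁) − τ₂ e^(−t/τ₂))/(τ₁ − τ₂)].
At t = 34.15: e^(−t/τ₁) = 0.127781, e^(−t/τ₂) = 0.331122.
C₂ = 1.379·[1 − (16.5983·0.127781 − 30.8974·0.331122)/(-14.2991)] = 1.379·0.432842 = 0.596890 g/L.

0.5969 g/L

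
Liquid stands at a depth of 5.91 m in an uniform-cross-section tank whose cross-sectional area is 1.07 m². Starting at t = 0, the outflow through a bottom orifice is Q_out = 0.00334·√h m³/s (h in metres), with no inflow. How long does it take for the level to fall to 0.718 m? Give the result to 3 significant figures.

With no inflow, A dh/dt = −0.00334 √h.
This is separable: 2 d(√h)/dt = −0.00334/A, so √h = √h₀ − (0.00334/(2A)) t.
t = 2A(√h₀ − √h)/0.00334 = 2·1.07·(√5.91 − √0.718)/0.00334
  = 2.1400 × (2.4310 − 0.84735) / 0.00334 = 1014.7 s.

1010 s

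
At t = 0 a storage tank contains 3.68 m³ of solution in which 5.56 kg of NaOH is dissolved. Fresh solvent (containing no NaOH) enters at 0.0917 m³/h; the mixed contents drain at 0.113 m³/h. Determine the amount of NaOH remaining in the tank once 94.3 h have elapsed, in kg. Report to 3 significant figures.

Total volume: dV/dt = Q_in − Q_out = -0.021300 m³/h, so V(t) = 3.68 − 0.021300 t and V(94.3) = 1.6714 m³.
Species balance (pure solvent in): dm/dt = −Q_out · m/V(t).
dm/m = −Q_out dt/(V₀ − 0.021300 t); integrating gives ln(m/m₀) = −(Q_out/(Q_in−Q_out)) ln(V/V₀).
m = m₀ (V₀/V)^(Q_out/(Q_in−Q_out)) = 5.56 × (3.68/1.6714)^(-5.3052) = 0.084460 kg.

0.0845 kg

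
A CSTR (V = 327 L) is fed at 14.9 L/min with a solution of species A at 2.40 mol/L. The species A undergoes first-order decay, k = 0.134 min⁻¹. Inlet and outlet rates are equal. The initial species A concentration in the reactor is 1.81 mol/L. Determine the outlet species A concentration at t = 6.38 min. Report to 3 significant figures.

0.991 mol/L

V dC/dt = Q(C_in − C) − k V C.
dC/dt = (Q/V) C_in − (Q/V + k) C; effective rate a = Q/V + k = 0.045566 + 0.134 = 0.17957 min⁻¹.
C_ss = Q C_in/(Q + kV) = 0.60901 mol/L; C(t) = C_ss + (C₀ − C_ss) e^(−a t).
C(6.38) = 0.60901 + (1.2010)·e^(−0.17957·6.38) = 0.60901 + (1.2010)·0.31802 = 0.99095 mol/L.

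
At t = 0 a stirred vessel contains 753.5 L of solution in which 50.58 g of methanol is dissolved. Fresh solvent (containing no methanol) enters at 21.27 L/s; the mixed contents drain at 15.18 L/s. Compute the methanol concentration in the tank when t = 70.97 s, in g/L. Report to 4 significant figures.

0.01378 g/L

Let m(t) be the amount of methanol. Volume: V(t) = V₀ + (Q_in − Q_out) t = 753.5 + 6.09000 t; V(70.97) = 1185.71 L.
Solute balance: dm/dt = 0 − Q_out C = −Q_out m/V(t).
dm/m = −Q_out dt/(V₀ + 6.09000 t); integrating gives ln(m/m₀) = −(Q_out/(Q_in−Q_out)) ln(V/V₀).
m = m₀ (V₀/V)^(Q_out/(Q_in−Q_out)) = 50.58 × (753.5/1185.71)^(2.49261) = 16.3380 g.
C = m/V = 16.3380/1185.71 = 0.0137791 g/L.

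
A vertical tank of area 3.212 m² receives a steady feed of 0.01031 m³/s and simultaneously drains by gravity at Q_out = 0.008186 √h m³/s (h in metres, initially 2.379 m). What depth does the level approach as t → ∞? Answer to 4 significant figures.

1.586 m

A dh/dt = Q_in − 0.008186 √h. Steady state requires inflow = outflow:
Q_in = 0.008186 √h_ss ⇒ √h_ss = 0.01031/0.008186 = 1.25947.
h_ss = 1.25947² = 1.58626 m. (Since h₀ = 2.379 m > h_ss, the level will fall toward this value.)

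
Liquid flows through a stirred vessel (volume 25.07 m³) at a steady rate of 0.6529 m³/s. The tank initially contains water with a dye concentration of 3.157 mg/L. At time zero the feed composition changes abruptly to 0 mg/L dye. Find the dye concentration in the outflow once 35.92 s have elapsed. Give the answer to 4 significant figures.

Mass balance on the solute (V constant): V dC/dt = Q(C_in − C).
Rewrite as dC/dt + C/τ = C_in/τ, τ = V/Q = 38.3979 s.
Integrating: C(t) = C_in + (C₀ − C_in) e^(−t/τ).
C(35.92) = 0 + (3.157 − 0)·e^(−35.92/38.3979) = 0 + (3.15700)·0.392402 = 1.23881 mg/L.

1.239 mg/L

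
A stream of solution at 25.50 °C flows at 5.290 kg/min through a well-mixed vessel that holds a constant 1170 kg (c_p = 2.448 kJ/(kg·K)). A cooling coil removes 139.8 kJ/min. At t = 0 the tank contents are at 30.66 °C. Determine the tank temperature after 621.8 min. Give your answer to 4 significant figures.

M c_p dT/dt = ṁ c_p (T_in − T) − Q̇.
τ = M/ṁ = 221.172 min; T_ss = T_in − Q̇/(ṁ c_p) = 25.50 − 139.8/(5.290·2.448) = 14.7046 °C.
Integrating: T(t) = T_ss + (T₀ − T_ss) e^(−t/τ).
T(621.8) = 14.7046 + (15.9554)·e^(−621.8/221.172) = 14.7046 + (15.9554)·0.0601216 = 15.6638 °C.

15.66 °C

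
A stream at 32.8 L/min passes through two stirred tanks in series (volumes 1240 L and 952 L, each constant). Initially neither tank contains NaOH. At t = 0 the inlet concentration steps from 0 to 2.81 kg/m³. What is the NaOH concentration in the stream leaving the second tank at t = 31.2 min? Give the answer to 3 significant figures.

0.680 kg/m³

Species balance on tank i: dCᵢ/dt = (Cᵢ₋₁ − Cᵢ)/τᵢ with τᵢ = Vᵢ/Q.
τ₁ = 1240/32.8 = 37.805 min; τ₂ = 952/32.8 = 29.024 min.
Solving the cascade with C₁(0)=C₂(0)=0 gives C₂(t) = C_in[1 − (τ₁ e^(−t/τ₁) − τ₂ e^(−t/τ₂))/(τ₁ − τ₂)].
At t = 31.2: e^(−t/τ₁) = 0.43811, e^(−t/τ₂) = 0.34131.
C₂ = 2.81·[1 − (37.805·0.43811 − 29.024·0.34131)/(8.7805)] = 2.81·0.24193 = 0.67982 kg/m³.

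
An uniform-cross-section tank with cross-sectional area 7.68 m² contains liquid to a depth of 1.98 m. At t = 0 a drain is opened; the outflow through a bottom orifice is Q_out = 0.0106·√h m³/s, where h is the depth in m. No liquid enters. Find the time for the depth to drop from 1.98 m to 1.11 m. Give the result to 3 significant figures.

A dh/dt = −Q_out = −0.0106 √h.
This is separable: 2 d(√h)/dt = −0.0106/A, so √h = √h₀ − (0.0106/(2A)) t.
t = 2A(√h₀ − √h)/0.0106 = 2·7.68·(√1.98 − √1.11)/0.0106
  = 15.360 × (1.4071 − 1.0536) / 0.0106 = 512.33 s.

512 s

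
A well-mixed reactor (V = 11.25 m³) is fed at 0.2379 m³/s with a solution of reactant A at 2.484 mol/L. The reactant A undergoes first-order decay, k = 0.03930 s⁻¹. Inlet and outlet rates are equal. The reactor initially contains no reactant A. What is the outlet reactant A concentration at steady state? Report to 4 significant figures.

Species balance: V dC/dt = Q C_in − Q C − k V C.
Steady state (dC/dt = 0): C_ss = Q C_in/(Q + kV) = C_in/(1 + kV/Q).
C_ss = 0.2379·2.484/(0.2379 + 0.03930·11.25) = 0.590944/0.680025 = 0.869003 mol/L.

0.8690 mol/L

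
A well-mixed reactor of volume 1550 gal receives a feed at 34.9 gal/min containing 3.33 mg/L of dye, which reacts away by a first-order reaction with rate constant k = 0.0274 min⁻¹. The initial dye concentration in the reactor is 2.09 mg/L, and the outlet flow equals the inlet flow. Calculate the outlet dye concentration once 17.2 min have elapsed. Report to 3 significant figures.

1.75 mg/L

V dC/dt = Q(C_in − C) − k V C.
This is linear with rate a = Q/V + k = 0.049916 min⁻¹.
C_ss = Q C_in/(Q + kV) = 1.5021 mg/L; C(t) = C_ss + (C₀ − C_ss) e^(−a t).
C(17.2) = 1.5021 + (0.58791)·e^(−0.049916·17.2) = 1.5021 + (0.58791)·0.42377 = 1.7512 mg/L.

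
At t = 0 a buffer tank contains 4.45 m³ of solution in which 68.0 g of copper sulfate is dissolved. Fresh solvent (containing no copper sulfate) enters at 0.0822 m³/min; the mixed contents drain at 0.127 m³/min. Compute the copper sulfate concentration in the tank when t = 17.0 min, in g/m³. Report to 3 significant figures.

10.8 g/m³

Let m(t) be the amount of copper sulfate. Volume: V(t) = V₀ + (Q_in − Q_out) t = 4.45 − 0.044800 t; V(17.0) = 3.6884 m³.
Species balance (pure solvent in): dm/dt = −Q_out · m/V(t).
dm/m = −Q_out dt/(V₀ − 0.044800 t); integrating gives ln(m/m₀) = −(Q_out/(Q_in−Q_out)) ln(V/V₀).
m = m₀ (V₀/V)^(Q_out/(Q_in−Q_out)) = 68.0 × (4.45/3.6884)^(-2.8348) = 39.940 g.
C = m/V = 39.940/3.6884 = 10.829 g/m³.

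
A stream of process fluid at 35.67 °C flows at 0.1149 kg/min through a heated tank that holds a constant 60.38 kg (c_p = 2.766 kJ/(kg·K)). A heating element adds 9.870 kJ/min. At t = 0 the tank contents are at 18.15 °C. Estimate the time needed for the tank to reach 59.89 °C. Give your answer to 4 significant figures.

1030 min

M c_p dT/dt = ṁ c_p (T_in − T) + Q̇.
τ = M/ṁ = 525.500 min; T_ss = T_in + Q̇/(ṁ c_p) = 66.7260 °C.
T(t) = T_ss + (T₀ − T_ss) e^(−t/τ). Set T = 59.89:
e^(−t/τ) = (59.89 − 66.7260)/(18.15 − 66.7260) = 0.140727
t = −525.500 · ln(0.140727) = 1030.47 min.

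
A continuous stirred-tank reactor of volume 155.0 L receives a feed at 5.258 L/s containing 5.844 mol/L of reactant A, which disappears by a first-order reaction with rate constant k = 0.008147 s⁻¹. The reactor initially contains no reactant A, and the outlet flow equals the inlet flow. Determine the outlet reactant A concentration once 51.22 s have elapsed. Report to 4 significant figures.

Accumulation = in − out − consumed: V dC/dt = Q C_in − Q C − k V C.
This is linear with rate a = Q/V + k = 0.0420696 s⁻¹.
C_ss = Q C_in/(Q + kV) = 4.71228 mol/L; C(t) = C_ss + (C₀ − C_ss) e^(−a t).
C(51.22) = 4.71228 + (-4.71228)·e^(−0.0420696·51.22) = 4.71228 + (-4.71228)·0.115926 = 4.16600 mol/L.

4.166 mol/L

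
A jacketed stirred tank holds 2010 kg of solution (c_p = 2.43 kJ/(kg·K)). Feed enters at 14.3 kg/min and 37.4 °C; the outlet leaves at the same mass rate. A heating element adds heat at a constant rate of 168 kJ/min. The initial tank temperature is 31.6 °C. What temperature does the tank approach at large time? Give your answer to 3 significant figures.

M c_p dT/dt = ṁ c_p (T_in − T) + Q̇.
At steady state dT/dt = 0 ⇒ T_ss = T_in + Q̇/(ṁ c_p) = 37.4 + 168/(14.3·2.43) = 42.235 °C.

42.2 °C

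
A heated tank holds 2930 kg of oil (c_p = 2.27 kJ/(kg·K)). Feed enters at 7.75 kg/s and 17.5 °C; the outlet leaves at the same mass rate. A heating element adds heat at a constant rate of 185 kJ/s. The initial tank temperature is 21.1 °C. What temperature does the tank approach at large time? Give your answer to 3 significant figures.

28.0 °C

First-law balance (no shaft work): M c_p dT/dt = ṁ c_p (T_in − T) + 185.
At steady state dT/dt = 0 ⇒ T_ss = T_in + Q̇/(ṁ c_p) = 17.5 + 185/(7.75·2.27) = 28.016 °C.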